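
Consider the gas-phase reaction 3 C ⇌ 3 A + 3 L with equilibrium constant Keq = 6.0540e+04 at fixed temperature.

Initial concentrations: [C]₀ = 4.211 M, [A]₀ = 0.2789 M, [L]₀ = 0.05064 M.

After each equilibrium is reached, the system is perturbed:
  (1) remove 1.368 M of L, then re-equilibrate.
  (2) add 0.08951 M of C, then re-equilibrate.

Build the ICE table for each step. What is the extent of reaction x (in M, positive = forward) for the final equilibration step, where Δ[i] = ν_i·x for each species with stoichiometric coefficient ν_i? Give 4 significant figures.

x = 0.02538 M

Q₀ = 3.7729e-08 vs Keq = 6.0540e+04 ⇒ Q<K, forward
Step 1:
                    C           A           L
  init          4.211      0.2789     0.05064
  Δ            -3.809       3.809       3.809
  eq           0.4019       4.088        3.86
  solve Keq expr → x = 1.27; check Q = 6.0540e+04
Then remove 1.368 M of L.
Step 2:
                    C           A           L
  init         0.4019       4.088       2.492
  Δ           -0.1217      0.1217      0.1217
  eq           0.2802        4.21       2.613
  solve Keq expr → x = 0.04055; check Q = 6.0540e+04
Then add 0.08951 M of C.
Step 3:
                    C           A           L
  init         0.3697        4.21       2.613
  Δ          -0.07613     0.07613     0.07613
  eq           0.2936       4.286        2.69
  solve Keq expr → x = 0.02538; check Q = 6.0540e+04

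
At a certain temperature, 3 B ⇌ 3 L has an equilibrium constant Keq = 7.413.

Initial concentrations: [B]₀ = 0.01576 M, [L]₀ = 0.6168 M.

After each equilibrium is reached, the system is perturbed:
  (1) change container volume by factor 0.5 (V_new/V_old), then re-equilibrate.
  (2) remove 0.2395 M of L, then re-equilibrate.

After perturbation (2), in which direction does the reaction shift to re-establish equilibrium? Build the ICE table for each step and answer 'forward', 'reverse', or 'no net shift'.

Q₀ = 5.9947e+04 vs Keq = 7.413 ⇒ Q>K, reverse
Step 1:
                   B          L
  init       0.01576     0.6168
  Δ           0.1987    -0.1987
  eq          0.2144     0.4181
  solve Keq expr → x = -0.06623; check Q = 7.413
Then change container volume by factor 0.5 (V_new/V_old).
Step 2:
                   B          L
  init        0.4289     0.8362
  Δ                0          0
  eq          0.4289     0.8362
  solve Keq expr → x = 0; check Q = 7.413
Then remove 0.2395 M of L.
Step 3:
                   B          L
  init        0.4289     0.5967
  Δ         -0.08119    0.08119
  eq          0.3477     0.6779
  solve Keq expr → x = 0.02706; check Q = 7.413

Direction: forward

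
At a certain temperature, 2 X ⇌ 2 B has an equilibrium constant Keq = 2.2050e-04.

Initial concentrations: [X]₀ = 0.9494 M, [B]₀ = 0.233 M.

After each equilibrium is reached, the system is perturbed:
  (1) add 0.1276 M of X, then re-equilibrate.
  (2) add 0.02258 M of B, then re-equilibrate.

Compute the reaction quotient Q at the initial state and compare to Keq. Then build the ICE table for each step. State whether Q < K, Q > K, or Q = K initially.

Q₀ = 0.06023; Q > K (proceeds reverse)

Q₀ = 0.06023 vs Keq = 2.2050e-04 ⇒ Q>K, reverse
Step 1:
                   X          B
  I           0.9494      0.233
  C           0.2157    -0.2157
  E            1.165     0.0173
  solve Keq expr → x = -0.1078; check Q = 2.2050e-04
Then add 0.1276 M of X.
Step 2:
                   X          B
  I            1.293     0.0173
  C        -0.001867   0.001867
  E            1.291    0.01917
  solve Keq expr → x = 9.3352e-04; check Q = 2.2050e-04
Then add 0.02258 M of B.
Step 3:
                   X          B
  I            1.291    0.04175
  C          0.02225   -0.02225
  E            1.313     0.0195
  solve Keq expr → x = -0.01112; check Q = 2.2050e-04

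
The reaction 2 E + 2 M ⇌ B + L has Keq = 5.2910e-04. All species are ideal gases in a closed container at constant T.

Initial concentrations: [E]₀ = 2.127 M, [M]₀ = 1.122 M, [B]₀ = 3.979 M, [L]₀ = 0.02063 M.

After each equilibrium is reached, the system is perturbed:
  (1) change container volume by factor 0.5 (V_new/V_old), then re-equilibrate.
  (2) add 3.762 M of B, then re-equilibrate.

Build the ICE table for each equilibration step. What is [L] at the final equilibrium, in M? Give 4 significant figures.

Q₀ = 0.01441 vs Keq = 5.2910e-04 ⇒ Q>K, reverse
Step 1:
                  E         M         B         L
  I           2.127     1.122     3.979   0.02063
  C         0.03957   0.03957  -0.01978  -0.01978
  E           2.167     1.162     3.959 8.4637e-04
  solve Keq expr → x = -0.01978; check Q = 5.2910e-04
Then change container volume by factor 0.5 (V_new/V_old).
Step 2:
                  E         M         B         L
  I           4.333     2.323     7.918  0.001693
  C        -0.00997  -0.00997  0.004985  0.004985
  E           4.323     2.313     7.923  0.006678
  solve Keq expr → x = 0.004985; check Q = 5.2910e-04
Then add 3.762 M of B.
Step 3:
                  E         M         B         L
  I           4.323     2.313     11.69  0.006678
  C        0.004247  0.004247 -0.002123 -0.002123
  E           4.327     2.317     11.68  0.004554
  solve Keq expr → x = -0.002123; check Q = 5.2910e-04

[L]_eq = 0.004554 M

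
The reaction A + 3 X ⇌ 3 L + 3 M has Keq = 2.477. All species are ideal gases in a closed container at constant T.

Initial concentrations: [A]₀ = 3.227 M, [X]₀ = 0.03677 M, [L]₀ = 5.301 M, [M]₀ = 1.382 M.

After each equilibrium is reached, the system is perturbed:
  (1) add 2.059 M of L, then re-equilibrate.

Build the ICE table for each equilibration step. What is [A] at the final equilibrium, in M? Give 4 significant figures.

[A]_eq = 3.571 M

Q₀ = 2.4509e+06 vs Keq = 2.477 ⇒ Q>K, reverse
Step 1:
                  A         X         L         M
  Initial     3.227   0.03677     5.301     1.382
  Change     0.3092    0.9275   -0.9275   -0.9275
  Equil       3.536    0.9643     4.373    0.4545
  solve Keq expr → x = -0.3092; check Q = 2.477
Then add 2.059 M of L.
Step 2:
                  A         X         L         M
  Initial     3.536    0.9643     6.432    0.4545
  Change      0.035     0.105    -0.105    -0.105
  Equil       3.571     1.069     6.327    0.3495
  solve Keq expr → x = -0.035; check Q = 2.477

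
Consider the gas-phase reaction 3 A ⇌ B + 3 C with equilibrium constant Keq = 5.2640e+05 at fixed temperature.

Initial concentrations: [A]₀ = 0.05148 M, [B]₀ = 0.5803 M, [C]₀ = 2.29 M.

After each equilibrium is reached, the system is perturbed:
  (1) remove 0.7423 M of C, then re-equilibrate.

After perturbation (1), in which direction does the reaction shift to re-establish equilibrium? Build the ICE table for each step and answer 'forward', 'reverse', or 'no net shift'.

Direction: forward

Q₀ = 5.1079e+04 vs Keq = 5.2640e+05 ⇒ Q<K, forward
Step 1:
                   A          B          C
  I          0.05148     0.5803       2.29
  C         -0.02742   0.009138    0.02742
  E          0.02406     0.5894      2.317
  solve Keq expr → x = 0.009138; check Q = 5.2640e+05
Then remove 0.7423 M of C.
Step 2:
                   A          B          C
  I          0.02406     0.5894      1.575
  C        -0.007606   0.002535   0.007606
  E          0.01646      0.592      1.583
  solve Keq expr → x = 0.002535; check Q = 5.2640e+05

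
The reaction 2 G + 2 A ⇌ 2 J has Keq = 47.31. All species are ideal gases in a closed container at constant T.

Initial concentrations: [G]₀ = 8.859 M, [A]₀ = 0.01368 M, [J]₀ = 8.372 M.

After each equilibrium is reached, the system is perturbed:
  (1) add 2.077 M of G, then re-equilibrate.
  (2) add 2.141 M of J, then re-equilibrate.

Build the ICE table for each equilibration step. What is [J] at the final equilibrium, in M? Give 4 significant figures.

Q₀ = 4772 vs Keq = 47.31 ⇒ Q>K, reverse
Step 1:
                   G          A          J
  Initial      8.859    0.01368      8.372
  Change      0.1199     0.1199    -0.1199
  Equil        8.979     0.1336      8.252
  solve Keq expr → x = -0.05997; check Q = 47.31
Then add 2.077 M of G.
Step 2:
                   G          A          J
  Initial      11.06     0.1336      8.252
  Change    -0.02454   -0.02454    0.02454
  Equil        11.03     0.1091      8.277
  solve Keq expr → x = 0.01227; check Q = 47.31
Then add 2.141 M of J.
Step 3:
                   G          A          J
  Initial      11.03     0.1091      10.42
  Change     0.02751    0.02751   -0.02751
  Equil        11.06     0.1366      10.39
  solve Keq expr → x = -0.01376; check Q = 47.31

[J]_eq = 10.39 M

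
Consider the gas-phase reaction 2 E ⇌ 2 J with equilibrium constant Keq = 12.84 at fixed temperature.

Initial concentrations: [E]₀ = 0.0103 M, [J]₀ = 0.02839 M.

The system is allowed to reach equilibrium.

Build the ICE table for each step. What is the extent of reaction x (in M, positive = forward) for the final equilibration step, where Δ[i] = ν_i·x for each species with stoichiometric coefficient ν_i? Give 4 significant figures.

x = 9.2924e-04 M

Q₀ = 7.597 vs Keq = 12.84 ⇒ Q<K, forward
Step 1:
                    E           J
  Initial      0.0103     0.02839
  Change    -0.001858    0.001858
  Equil      0.008442     0.03025
  solve Keq expr → x = 9.2924e-04; check Q = 12.84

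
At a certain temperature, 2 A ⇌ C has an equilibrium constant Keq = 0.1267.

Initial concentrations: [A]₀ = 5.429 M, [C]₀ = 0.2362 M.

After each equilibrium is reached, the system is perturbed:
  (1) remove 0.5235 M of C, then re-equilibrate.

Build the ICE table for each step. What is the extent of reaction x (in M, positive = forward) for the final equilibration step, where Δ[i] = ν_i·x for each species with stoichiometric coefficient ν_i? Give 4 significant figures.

x = 0.2063 M

Q₀ = 0.008014 vs Keq = 0.1267 ⇒ Q<K, forward
Step 1:
                    A           C
  I             5.429      0.2362
  C            -2.189       1.094
  E              3.24        1.33
  solve Keq expr → x = 1.094; check Q = 0.1267
Then remove 0.5235 M of C.
Step 2:
                    A           C
  I              3.24       0.807
  C           -0.4126      0.2063
  E             2.828       1.013
  solve Keq expr → x = 0.2063; check Q = 0.1267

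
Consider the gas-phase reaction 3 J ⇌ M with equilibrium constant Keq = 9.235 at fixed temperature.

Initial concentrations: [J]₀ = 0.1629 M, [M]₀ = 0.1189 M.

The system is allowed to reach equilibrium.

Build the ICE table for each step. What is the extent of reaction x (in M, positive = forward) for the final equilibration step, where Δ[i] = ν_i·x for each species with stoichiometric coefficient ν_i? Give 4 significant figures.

Q₀ = 27.51 vs Keq = 9.235 ⇒ Q>K, reverse
Step 1:
                    J           M
  Initial      0.1629      0.1189
  Change      0.05801    -0.01934
  Equil        0.2209     0.09956
  solve Keq expr → x = -0.01934; check Q = 9.235

x = -0.01934 M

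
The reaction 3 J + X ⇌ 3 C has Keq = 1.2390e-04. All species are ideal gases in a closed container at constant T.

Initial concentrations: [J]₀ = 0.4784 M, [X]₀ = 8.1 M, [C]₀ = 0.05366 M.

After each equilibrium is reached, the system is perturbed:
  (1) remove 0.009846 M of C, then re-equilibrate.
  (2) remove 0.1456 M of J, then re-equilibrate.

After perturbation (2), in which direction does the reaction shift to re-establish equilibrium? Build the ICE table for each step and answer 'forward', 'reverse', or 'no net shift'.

Direction: reverse

Q₀ = 1.7422e-04 vs Keq = 1.2390e-04 ⇒ Q>K, reverse
Step 1:
                    J           X           C
  I            0.4784         8.1     0.05366
  C          0.005235    0.001745   -0.005235
  E            0.4836       8.102     0.04842
  solve Keq expr → x = -0.001745; check Q = 1.2390e-04
Then remove 0.009846 M of C.
Step 2:
                    J           X           C
  I            0.4836       8.102     0.03858
  C         -0.008945   -0.002982    0.008945
  E            0.4747       8.099     0.04752
  solve Keq expr → x = 0.002982; check Q = 1.2390e-04
Then remove 0.1456 M of J.
Step 3:
                    J           X           C
  I            0.3291       8.099     0.04752
  C           0.01324    0.004415    -0.01324
  E            0.3423       8.103     0.03428
  solve Keq expr → x = -0.004415; check Q = 1.2390e-04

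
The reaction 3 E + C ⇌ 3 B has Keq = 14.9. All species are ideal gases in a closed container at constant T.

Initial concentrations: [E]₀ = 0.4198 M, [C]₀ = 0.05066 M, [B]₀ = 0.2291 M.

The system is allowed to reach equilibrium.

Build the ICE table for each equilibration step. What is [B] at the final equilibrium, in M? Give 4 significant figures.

Q₀ = 3.208 vs Keq = 14.9 ⇒ Q<K, forward
Step 1:
                   E          C          B
  I           0.4198    0.05066     0.2291
  C         -0.05567   -0.01856    0.05567
  E           0.3641     0.0321     0.2848
  solve Keq expr → x = 0.01856; check Q = 14.9

[B]_eq = 0.2848 M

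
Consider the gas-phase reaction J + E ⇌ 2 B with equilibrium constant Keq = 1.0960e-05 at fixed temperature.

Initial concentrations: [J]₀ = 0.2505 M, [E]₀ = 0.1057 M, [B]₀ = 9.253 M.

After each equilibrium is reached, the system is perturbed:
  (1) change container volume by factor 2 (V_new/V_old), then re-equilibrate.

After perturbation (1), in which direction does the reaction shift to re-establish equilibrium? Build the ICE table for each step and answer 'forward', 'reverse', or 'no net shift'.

Direction: no net shift

Q₀ = 3234 vs Keq = 1.0960e-05 ⇒ Q>K, reverse
Step 1:
                  J         E         B
  I          0.2505    0.1057     9.253
  C           4.619     4.619    -9.237
  E           4.869     4.724   0.01588
  solve Keq expr → x = -4.619; check Q = 1.0960e-05
Then change container volume by factor 2 (V_new/V_old).
Step 2:
                  J         E         B
  I           2.435     2.362  0.007939
  C               0         0         0
  E           2.435     2.362  0.007939
  solve Keq expr → x = 0; check Q = 1.0960e-05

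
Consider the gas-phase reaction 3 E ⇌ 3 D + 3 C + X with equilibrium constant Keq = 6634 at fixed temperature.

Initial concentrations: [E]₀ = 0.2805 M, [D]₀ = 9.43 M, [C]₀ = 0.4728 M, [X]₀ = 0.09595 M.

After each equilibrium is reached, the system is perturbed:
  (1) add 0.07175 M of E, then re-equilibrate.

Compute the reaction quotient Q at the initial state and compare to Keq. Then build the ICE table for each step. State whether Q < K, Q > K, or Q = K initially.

Q₀ = 385.3 vs Keq = 6634 ⇒ Q<K, forward
Step 1:
                   E          D          C          X
  Initial     0.2805       9.43     0.4728    0.09595
  Change      -0.124      0.124      0.124    0.04132
  Equil       0.1565      9.554     0.5968     0.1373
  solve Keq expr → x = 0.04132; check Q = 6634
Then add 0.07175 M of E.
Step 2:
                   E          D          C          X
  Initial     0.2283      9.554     0.5968     0.1373
  Change    -0.05078    0.05078    0.05078    0.01693
  Equil       0.1775      9.605     0.6476     0.1542
  solve Keq expr → x = 0.01693; check Q = 6634

Q₀ = 385.3; Q < K (proceeds forward)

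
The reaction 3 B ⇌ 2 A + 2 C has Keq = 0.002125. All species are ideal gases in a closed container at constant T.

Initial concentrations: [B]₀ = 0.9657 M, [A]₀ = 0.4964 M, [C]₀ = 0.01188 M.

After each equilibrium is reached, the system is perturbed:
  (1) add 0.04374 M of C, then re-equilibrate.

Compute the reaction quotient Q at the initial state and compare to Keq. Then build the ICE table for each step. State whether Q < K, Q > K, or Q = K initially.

Q₀ = 3.8616e-05; Q < K (proceeds forward)

Q₀ = 3.8616e-05 vs Keq = 0.002125 ⇒ Q<K, forward
Step 1:
                  B         A         C
  Initial    0.9657    0.4964   0.01188
  Change   -0.08539   0.05693   0.05693
  Equil      0.8803    0.5533   0.06881
  solve Keq expr → x = 0.02846; check Q = 0.002125
Then add 0.04374 M of C.
Step 2:
                  B         A         C
  Initial    0.8803    0.5533    0.1125
  Change    0.04963  -0.03309  -0.03309
  Equil      0.9299    0.5202   0.07946
  solve Keq expr → x = -0.01654; check Q = 0.002125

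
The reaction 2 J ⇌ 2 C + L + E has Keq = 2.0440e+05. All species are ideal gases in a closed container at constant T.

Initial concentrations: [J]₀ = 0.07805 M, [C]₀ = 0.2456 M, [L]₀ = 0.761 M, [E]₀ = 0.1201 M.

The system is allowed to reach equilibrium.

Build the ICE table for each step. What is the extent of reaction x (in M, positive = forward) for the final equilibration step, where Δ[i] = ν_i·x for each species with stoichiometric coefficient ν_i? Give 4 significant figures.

Q₀ = 0.905 vs Keq = 2.0440e+05 ⇒ Q<K, forward
Step 1:
                    J           C           L           E
  I           0.07805      0.2456       0.761      0.1201
  C          -0.07779     0.07779      0.0389      0.0389
  E        2.5510e-04      0.3234      0.7999       0.159
  solve Keq expr → x = 0.0389; check Q = 2.0440e+05

x = 0.0389 M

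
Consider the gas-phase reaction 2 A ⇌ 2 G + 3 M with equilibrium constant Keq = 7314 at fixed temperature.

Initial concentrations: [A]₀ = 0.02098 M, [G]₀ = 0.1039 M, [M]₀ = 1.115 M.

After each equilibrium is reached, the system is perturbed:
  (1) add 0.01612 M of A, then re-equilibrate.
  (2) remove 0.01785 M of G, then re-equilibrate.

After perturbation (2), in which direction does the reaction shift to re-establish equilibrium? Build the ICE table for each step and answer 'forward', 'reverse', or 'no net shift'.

Q₀ = 34 vs Keq = 7314 ⇒ Q<K, forward
Step 1:
                    A           G           M
  Initial     0.02098      0.1039       1.115
  Change     -0.01922     0.01922     0.02883
  Equil      0.001761      0.1231       1.144
  solve Keq expr → x = 0.009609; check Q = 7314
Then add 0.01612 M of A.
Step 2:
                    A           G           M
  Initial     0.01788      0.1231       1.144
  Change     -0.01583     0.01583     0.02375
  Equil       0.00205       0.139       1.168
  solve Keq expr → x = 0.007916; check Q = 7314
Then remove 0.01785 M of G.
Step 3:
                    A           G           M
  Initial     0.00205      0.1211       1.168
  Change  -2.5862e-04  2.5862e-04  3.8792e-04
  Equil      0.001791      0.1214       1.168
  solve Keq expr → x = 1.2931e-04; check Q = 7314

Direction: forward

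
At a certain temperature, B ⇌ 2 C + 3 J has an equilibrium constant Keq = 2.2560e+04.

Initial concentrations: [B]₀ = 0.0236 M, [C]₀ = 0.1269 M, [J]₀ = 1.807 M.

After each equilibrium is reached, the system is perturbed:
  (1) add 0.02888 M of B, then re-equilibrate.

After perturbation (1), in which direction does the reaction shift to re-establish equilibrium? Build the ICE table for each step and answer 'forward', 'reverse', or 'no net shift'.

Direction: forward

Q₀ = 4.026 vs Keq = 2.2560e+04 ⇒ Q<K, forward
Step 1:
                  B         C         J
  init       0.0236    0.1269     1.807
  Δ        -0.02359   0.04718   0.07077
  eq      8.8940e-06    0.1741     1.878
  solve Keq expr → x = 0.02359; check Q = 2.2560e+04
Then add 0.02888 M of B.
Step 2:
                  B         C         J
  init      0.02889    0.1741     1.878
  Δ        -0.02887   0.05774   0.08661
  eq      1.8058e-05    0.2318     1.964
  solve Keq expr → x = 0.02887; check Q = 2.2560e+04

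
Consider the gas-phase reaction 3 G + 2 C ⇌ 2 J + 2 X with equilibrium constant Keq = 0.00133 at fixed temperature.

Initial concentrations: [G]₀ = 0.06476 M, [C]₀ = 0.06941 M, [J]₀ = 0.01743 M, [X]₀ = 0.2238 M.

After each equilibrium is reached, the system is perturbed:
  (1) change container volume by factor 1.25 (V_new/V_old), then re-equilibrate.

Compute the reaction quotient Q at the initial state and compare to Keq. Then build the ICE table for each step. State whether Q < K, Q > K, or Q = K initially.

Q₀ = 11.63; Q > K (proceeds reverse)

Q₀ = 11.63 vs Keq = 0.00133 ⇒ Q>K, reverse
Step 1:
                  G         C         J         X
  init      0.06476   0.06941   0.01743    0.2238
  Δ         0.02552   0.01702  -0.01702  -0.01702
  eq        0.09028   0.08643 4.1350e-04    0.2068
  solve Keq expr → x = -0.008508; check Q = 0.00133
Then change container volume by factor 1.25 (V_new/V_old).
Step 2:
                  G         C         J         X
  init      0.07223   0.06914 3.3080e-04    0.1654
  Δ       5.1596e-05 3.4398e-05 -3.4398e-05 -3.4398e-05
  eq        0.07228   0.06918 2.9640e-04    0.1654
  solve Keq expr → x = -1.7199e-05; check Q = 0.00133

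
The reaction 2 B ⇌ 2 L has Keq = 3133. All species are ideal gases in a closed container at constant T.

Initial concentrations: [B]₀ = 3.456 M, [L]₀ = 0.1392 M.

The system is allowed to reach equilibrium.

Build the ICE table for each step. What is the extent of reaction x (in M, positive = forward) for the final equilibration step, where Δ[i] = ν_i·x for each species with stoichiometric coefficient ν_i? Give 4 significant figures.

Q₀ = 0.001622 vs Keq = 3133 ⇒ Q<K, forward
Step 1:
                    B           L
  Initial       3.456      0.1392
  Change       -3.393       3.393
  Equil        0.0631       3.532
  solve Keq expr → x = 1.696; check Q = 3133

x = 1.696 M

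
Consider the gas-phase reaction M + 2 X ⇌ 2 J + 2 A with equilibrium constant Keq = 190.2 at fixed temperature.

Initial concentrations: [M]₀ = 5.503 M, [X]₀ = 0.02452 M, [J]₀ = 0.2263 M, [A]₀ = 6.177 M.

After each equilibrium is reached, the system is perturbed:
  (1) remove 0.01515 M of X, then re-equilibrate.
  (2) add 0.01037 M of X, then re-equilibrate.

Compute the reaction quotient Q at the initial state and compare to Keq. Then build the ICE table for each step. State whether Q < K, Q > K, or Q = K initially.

Q₀ = 590.6; Q > K (proceeds reverse)

Q₀ = 590.6 vs Keq = 190.2 ⇒ Q>K, reverse
Step 1:
                    M           X           J           A
  I             5.503     0.02452      0.2263       6.177
  C          0.007791     0.01558    -0.01558    -0.01558
  E             5.511      0.0401      0.2107       6.161
  solve Keq expr → x = -0.007791; check Q = 190.2
Then remove 0.01515 M of X.
Step 2:
                    M           X           J           A
  I             5.511     0.02495      0.2107       6.161
  C          0.006322     0.01264    -0.01264    -0.01264
  E             5.517      0.0376      0.1981       6.149
  solve Keq expr → x = -0.006322; check Q = 190.2
Then add 0.01037 M of X.
Step 3:
                    M           X           J           A
  I             5.517     0.04797      0.1981       6.149
  C         -0.004328   -0.008656    0.008656    0.008656
  E             5.513     0.03931      0.2067       6.157
  solve Keq expr → x = 0.004328; check Q = 190.2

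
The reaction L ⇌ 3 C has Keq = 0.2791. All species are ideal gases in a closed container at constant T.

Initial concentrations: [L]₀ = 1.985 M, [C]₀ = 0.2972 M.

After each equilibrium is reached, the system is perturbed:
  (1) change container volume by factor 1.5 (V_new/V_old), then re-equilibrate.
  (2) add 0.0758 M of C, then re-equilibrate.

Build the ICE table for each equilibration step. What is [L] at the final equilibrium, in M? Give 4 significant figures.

[L]_eq = 1.184 M

Q₀ = 0.01322 vs Keq = 0.2791 ⇒ Q<K, forward
Step 1:
                   L          C
  I            1.985     0.2972
  C          -0.1668     0.5004
  E            1.818     0.7976
  solve Keq expr → x = 0.1668; check Q = 0.2791
Then change container volume by factor 1.5 (V_new/V_old).
Step 2:
                   L          C
  I            1.212     0.5318
  C         -0.05167      0.155
  E             1.16     0.6867
  solve Keq expr → x = 0.05167; check Q = 0.2791
Then add 0.0758 M of C.
Step 3:
                   L          C
  I             1.16     0.7625
  C          0.02372   -0.07115
  E            1.184     0.6914
  solve Keq expr → x = -0.02372; check Q = 0.2791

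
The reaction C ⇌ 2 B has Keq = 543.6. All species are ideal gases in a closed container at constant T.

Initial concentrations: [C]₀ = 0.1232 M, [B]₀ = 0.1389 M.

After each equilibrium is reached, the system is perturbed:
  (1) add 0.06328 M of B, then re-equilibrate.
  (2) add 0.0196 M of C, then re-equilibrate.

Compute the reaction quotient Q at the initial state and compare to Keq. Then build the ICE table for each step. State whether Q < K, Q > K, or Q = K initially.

Q₀ = 0.1566 vs Keq = 543.6 ⇒ Q<K, forward
Step 1:
                  C         B
  init       0.1232    0.1389
  Δ         -0.1229    0.2459
  eq      2.7233e-04    0.3848
  solve Keq expr → x = 0.1229; check Q = 543.6
Then add 0.06328 M of B.
Step 2:
                  C         B
  init    2.7233e-04     0.448
  Δ       9.6626e-05 -1.9325e-04
  eq      3.6895e-04    0.4478
  solve Keq expr → x = -9.6626e-05; check Q = 543.6
Then add 0.0196 M of C.
Step 3:
                  C         B
  init      0.01997    0.4478
  Δ        -0.01953   0.03907
  eq      4.3613e-04    0.4869
  solve Keq expr → x = 0.01953; check Q = 543.6

Q₀ = 0.1566; Q < K (proceeds forward)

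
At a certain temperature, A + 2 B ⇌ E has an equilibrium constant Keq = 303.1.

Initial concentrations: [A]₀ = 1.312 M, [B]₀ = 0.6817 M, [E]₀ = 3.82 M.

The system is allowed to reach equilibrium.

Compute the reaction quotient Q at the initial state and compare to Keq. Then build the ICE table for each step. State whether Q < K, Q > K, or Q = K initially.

Q₀ = 6.265 vs Keq = 303.1 ⇒ Q<K, forward
Step 1:
                  A         B         E
  I           1.312    0.6817      3.82
  C         -0.2835    -0.567    0.2835
  E           1.029    0.1147     4.103
  solve Keq expr → x = 0.2835; check Q = 303.1

Q₀ = 6.265; Q < K (proceeds forward)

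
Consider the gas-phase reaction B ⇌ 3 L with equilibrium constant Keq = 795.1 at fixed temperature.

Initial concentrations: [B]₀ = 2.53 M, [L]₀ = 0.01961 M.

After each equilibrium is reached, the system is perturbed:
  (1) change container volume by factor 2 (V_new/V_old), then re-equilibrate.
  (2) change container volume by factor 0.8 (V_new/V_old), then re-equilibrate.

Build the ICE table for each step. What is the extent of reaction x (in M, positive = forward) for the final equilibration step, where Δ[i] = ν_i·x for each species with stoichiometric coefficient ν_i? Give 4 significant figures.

Q₀ = 2.9807e-06 vs Keq = 795.1 ⇒ Q<K, forward
Step 1:
                  B         L
  I            2.53   0.01961
  C          -2.177      6.53
  E          0.3534      6.55
  solve Keq expr → x = 2.177; check Q = 795.1
Then change container volume by factor 2 (V_new/V_old).
Step 2:
                  B         L
  I          0.1767     3.275
  C         -0.1168    0.3503
  E         0.05991     3.625
  solve Keq expr → x = 0.1168; check Q = 795.1
Then change container volume by factor 0.8 (V_new/V_old).
Step 3:
                  B         L
  I         0.07489     4.531
  C         0.03433    -0.103
  E          0.1092     4.428
  solve Keq expr → x = -0.03433; check Q = 795.1

x = -0.03433 M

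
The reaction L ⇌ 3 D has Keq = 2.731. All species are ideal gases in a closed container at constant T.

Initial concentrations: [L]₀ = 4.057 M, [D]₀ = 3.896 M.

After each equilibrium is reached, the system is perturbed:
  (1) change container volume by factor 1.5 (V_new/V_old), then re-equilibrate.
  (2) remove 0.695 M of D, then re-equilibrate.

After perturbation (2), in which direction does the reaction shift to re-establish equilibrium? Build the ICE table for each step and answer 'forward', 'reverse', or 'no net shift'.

Direction: forward

Q₀ = 14.58 vs Keq = 2.731 ⇒ Q>K, reverse
Step 1:
                   L          D
  init         4.057      3.896
  Δ           0.5248     -1.574
  eq           4.582      2.322
  solve Keq expr → x = -0.5248; check Q = 2.731
Then change container volume by factor 1.5 (V_new/V_old).
Step 2:
                   L          D
  init         3.055      1.548
  Δ           -0.149     0.4469
  eq           2.906      1.995
  solve Keq expr → x = 0.149; check Q = 2.731
Then remove 0.695 M of D.
Step 3:
                   L          D
  init         2.906        1.3
  Δ          -0.2149     0.6446
  eq           2.691      1.944
  solve Keq expr → x = 0.2149; check Q = 2.731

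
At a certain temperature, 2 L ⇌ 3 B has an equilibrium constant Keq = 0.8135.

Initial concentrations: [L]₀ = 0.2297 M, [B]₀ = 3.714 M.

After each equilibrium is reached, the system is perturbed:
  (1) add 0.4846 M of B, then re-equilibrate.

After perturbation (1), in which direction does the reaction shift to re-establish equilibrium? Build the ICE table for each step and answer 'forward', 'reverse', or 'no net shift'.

Q₀ = 971 vs Keq = 0.8135 ⇒ Q>K, reverse
Step 1:
                    L           B
  I            0.2297       3.714
  C             1.559      -2.338
  E             1.789       1.376
  solve Keq expr → x = -0.7795; check Q = 0.8135
Then add 0.4846 M of B.
Step 2:
                    L           B
  I             1.789        1.86
  C            0.2421     -0.3631
  E             2.031       1.497
  solve Keq expr → x = -0.121; check Q = 0.8135

Direction: reverse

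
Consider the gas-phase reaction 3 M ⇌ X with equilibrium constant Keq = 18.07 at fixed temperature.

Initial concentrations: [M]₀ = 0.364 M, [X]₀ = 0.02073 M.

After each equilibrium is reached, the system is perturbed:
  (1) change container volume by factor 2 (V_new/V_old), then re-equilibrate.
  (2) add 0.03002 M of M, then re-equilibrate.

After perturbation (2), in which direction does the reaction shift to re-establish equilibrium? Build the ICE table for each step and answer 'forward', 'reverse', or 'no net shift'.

Q₀ = 0.4298 vs Keq = 18.07 ⇒ Q<K, forward
Step 1:
                  M         X
  Initial     0.364   0.02073
  Change    -0.1958   0.06527
  Equil      0.1682     0.086
  solve Keq expr → x = 0.06527; check Q = 18.07
Then change container volume by factor 2 (V_new/V_old).
Step 2:
                  M         X
  Initial    0.0841     0.043
  Change    0.03572  -0.01191
  Equil      0.1198   0.03109
  solve Keq expr → x = -0.01191; check Q = 18.07
Then add 0.03002 M of M.
Step 3:
                  M         X
  Initial    0.1498   0.03109
  Change   -0.02146  0.007152
  Equil      0.1284   0.03824
  solve Keq expr → x = 0.007152; check Q = 18.07

Direction: forward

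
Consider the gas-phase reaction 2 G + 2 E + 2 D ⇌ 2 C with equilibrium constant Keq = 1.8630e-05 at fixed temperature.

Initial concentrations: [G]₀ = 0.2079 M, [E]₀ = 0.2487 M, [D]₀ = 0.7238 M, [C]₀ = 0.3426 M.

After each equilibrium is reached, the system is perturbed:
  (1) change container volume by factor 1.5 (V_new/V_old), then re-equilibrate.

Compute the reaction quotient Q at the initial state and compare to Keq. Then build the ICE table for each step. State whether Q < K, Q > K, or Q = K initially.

Q₀ = 83.81 vs Keq = 1.8630e-05 ⇒ Q>K, reverse
Step 1:
                   G          E          D          C
  I           0.2079     0.2487     0.7238     0.3426
  C           0.3411     0.3411     0.3411    -0.3411
  E            0.549     0.5898      1.065   0.001488
  solve Keq expr → x = -0.1706; check Q = 1.8630e-05
Then change container volume by factor 1.5 (V_new/V_old).
Step 2:
                   G          E          D          C
  I            0.366     0.3932     0.7099 9.9226e-04
  C       5.4963e-04 5.4963e-04 5.4963e-04 -5.4963e-04
  E           0.3666     0.3938     0.7105 4.4262e-04
  solve Keq expr → x = -2.7482e-04; check Q = 1.8630e-05

Q₀ = 83.81; Q > K (proceeds reverse)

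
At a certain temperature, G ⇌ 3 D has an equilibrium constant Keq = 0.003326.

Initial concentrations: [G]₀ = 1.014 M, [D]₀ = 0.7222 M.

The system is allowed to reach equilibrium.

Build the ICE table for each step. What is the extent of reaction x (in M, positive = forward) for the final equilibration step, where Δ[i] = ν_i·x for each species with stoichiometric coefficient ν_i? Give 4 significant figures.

x = -0.1878 M

Q₀ = 0.3715 vs Keq = 0.003326 ⇒ Q>K, reverse
Step 1:
                   G          D
  I            1.014     0.7222
  C           0.1878    -0.5635
  E            1.202     0.1587
  solve Keq expr → x = -0.1878; check Q = 0.003326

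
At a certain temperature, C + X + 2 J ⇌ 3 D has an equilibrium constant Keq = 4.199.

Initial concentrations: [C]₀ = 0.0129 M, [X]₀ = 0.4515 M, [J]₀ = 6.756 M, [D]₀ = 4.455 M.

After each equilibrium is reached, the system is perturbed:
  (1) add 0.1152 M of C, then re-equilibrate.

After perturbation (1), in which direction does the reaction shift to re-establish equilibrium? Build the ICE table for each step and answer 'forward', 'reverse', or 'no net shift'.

Direction: forward

Q₀ = 332.6 vs Keq = 4.199 ⇒ Q>K, reverse
Step 1:
                    C           X           J           D
  init         0.0129      0.4515       6.756       4.455
  Δ            0.2776      0.2776      0.5551     -0.8327
  eq           0.2905      0.7291       7.311       3.622
  solve Keq expr → x = -0.2776; check Q = 4.199
Then add 0.1152 M of C.
Step 2:
                    C           X           J           D
  init         0.4057      0.7291       7.311       3.622
  Δ          -0.04753    -0.04753    -0.09506      0.1426
  eq           0.3581      0.6815       7.216       3.765
  solve Keq expr → x = 0.04753; check Q = 4.199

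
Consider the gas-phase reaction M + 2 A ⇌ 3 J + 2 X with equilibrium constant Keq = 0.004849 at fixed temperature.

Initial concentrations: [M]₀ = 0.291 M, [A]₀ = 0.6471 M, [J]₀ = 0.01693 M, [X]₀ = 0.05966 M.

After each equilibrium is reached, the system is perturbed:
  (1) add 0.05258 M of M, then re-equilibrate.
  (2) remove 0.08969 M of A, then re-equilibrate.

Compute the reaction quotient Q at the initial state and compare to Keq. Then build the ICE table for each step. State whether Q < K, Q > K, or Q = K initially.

Q₀ = 1.4174e-07 vs Keq = 0.004849 ⇒ Q<K, forward
Step 1:
                  M         A         J         X
  init        0.291    0.6471   0.01693   0.05966
  Δ        -0.06297   -0.1259    0.1889    0.1259
  eq          0.228    0.5212    0.2058    0.1856
  solve Keq expr → x = 0.06297; check Q = 0.004849
Then add 0.05258 M of M.
Step 2:
                  M         A         J         X
  init       0.2806    0.5212    0.2058    0.1856
  Δ       -0.002751 -0.005503  0.008254  0.005503
  eq         0.2779    0.5157    0.2141    0.1911
  solve Keq expr → x = 0.002751; check Q = 0.004849
Then remove 0.08969 M of A.
Step 3:
                  M         A         J         X
  init       0.2779     0.426    0.2141    0.1911
  Δ        0.004906  0.009812  -0.01472 -0.009812
  eq         0.2828    0.4358    0.1994    0.1813
  solve Keq expr → x = -0.004906; check Q = 0.004849

Q₀ = 1.4174e-07; Q < K (proceeds forward)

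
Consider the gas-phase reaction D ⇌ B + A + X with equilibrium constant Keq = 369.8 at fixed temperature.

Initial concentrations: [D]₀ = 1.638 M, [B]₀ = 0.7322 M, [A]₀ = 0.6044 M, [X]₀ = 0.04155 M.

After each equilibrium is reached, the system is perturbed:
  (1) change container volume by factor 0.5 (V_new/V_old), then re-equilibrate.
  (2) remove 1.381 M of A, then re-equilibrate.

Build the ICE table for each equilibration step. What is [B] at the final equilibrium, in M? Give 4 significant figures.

Q₀ = 0.01123 vs Keq = 369.8 ⇒ Q<K, forward
Step 1:
                    D           B           A           X
  I             1.638      0.7322      0.6044     0.04155
  C            -1.615       1.615       1.615       1.615
  E           0.02332       2.347       2.219       1.656
  solve Keq expr → x = 1.615; check Q = 369.8
Then change container volume by factor 0.5 (V_new/V_old).
Step 2:
                    D           B           A           X
  I           0.04665       4.694       4.438       3.312
  C            0.1234     -0.1234     -0.1234     -0.1234
  E            0.1701        4.57       4.315       3.189
  solve Keq expr → x = -0.1234; check Q = 369.8
Then remove 1.381 M of A.
Step 3:
                    D           B           A           X
  I            0.1701        4.57       2.934       3.189
  C          -0.04937     0.04937     0.04937     0.04937
  E            0.1207        4.62       2.983       3.238
  solve Keq expr → x = 0.04937; check Q = 369.8

[B]_eq = 4.62 M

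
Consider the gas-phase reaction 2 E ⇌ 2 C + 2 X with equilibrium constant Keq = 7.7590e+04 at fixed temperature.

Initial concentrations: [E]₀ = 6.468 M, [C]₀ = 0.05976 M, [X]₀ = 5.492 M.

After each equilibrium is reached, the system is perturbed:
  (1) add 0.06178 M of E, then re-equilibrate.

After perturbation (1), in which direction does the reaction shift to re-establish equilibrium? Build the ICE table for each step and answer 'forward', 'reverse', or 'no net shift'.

Q₀ = 0.002575 vs Keq = 7.7590e+04 ⇒ Q<K, forward
Step 1:
                  E         C         X
  Initial     6.468   0.05976     5.492
  Change     -6.205     6.205     6.205
  Equil      0.2631     6.265      11.7
  solve Keq expr → x = 3.102; check Q = 7.7590e+04
Then add 0.06178 M of E.
Step 2:
                  E         C         X
  Initial    0.3248     6.265      11.7
  Change   -0.05803   0.05803   0.05803
  Equil      0.2668     6.323     11.75
  solve Keq expr → x = 0.02901; check Q = 7.7590e+04

Direction: forward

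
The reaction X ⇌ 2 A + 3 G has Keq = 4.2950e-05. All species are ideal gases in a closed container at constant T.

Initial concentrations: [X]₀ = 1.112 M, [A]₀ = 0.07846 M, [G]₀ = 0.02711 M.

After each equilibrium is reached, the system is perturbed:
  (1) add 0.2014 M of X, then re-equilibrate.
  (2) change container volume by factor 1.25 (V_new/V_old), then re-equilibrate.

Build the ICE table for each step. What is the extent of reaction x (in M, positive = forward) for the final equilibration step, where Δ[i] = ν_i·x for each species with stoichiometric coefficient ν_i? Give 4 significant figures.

Q₀ = 1.1030e-07 vs Keq = 4.2950e-05 ⇒ Q<K, forward
Step 1:
                   X          A          G
  Initial      1.112    0.07846    0.02711
  Change    -0.03403    0.06806     0.1021
  Equil        1.078     0.1465     0.1292
  solve Keq expr → x = 0.03403; check Q = 4.2950e-05
Then add 0.2014 M of X.
Step 2:
                   X          A          G
  Initial      1.279     0.1465     0.1292
  Change   -0.001784   0.003568   0.005352
  Equil        1.278     0.1501     0.1346
  solve Keq expr → x = 0.001784; check Q = 4.2950e-05
Then change container volume by factor 1.25 (V_new/V_old).
Step 3:
                   X          A          G
  Initial      1.022     0.1201     0.1076
  Change   -0.008312    0.01662    0.02494
  Equil        1.014     0.1367     0.1326
  solve Keq expr → x = 0.008312; check Q = 4.2950e-05

x = 0.008312 M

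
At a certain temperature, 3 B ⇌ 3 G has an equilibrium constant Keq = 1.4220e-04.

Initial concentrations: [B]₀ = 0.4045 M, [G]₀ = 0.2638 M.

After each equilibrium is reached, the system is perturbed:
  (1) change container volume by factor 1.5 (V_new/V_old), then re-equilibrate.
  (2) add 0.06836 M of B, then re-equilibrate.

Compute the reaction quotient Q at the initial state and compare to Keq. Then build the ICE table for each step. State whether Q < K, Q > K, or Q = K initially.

Q₀ = 0.2774 vs Keq = 1.4220e-04 ⇒ Q>K, reverse
Step 1:
                  B         G
  Initial    0.4045    0.2638
  Change     0.2306   -0.2306
  Equil      0.6351   0.03315
  solve Keq expr → x = -0.07688; check Q = 1.4220e-04
Then change container volume by factor 1.5 (V_new/V_old).
Step 2:
                  B         G
  Initial    0.4234    0.0221
  Change          0         0
  Equil      0.4234    0.0221
  solve Keq expr → x = 0; check Q = 1.4220e-04
Then add 0.06836 M of B.
Step 3:
                  B         G
  Initial    0.4918    0.0221
  Change  -0.003391  0.003391
  Equil      0.4884   0.02549
  solve Keq expr → x = 0.00113; check Q = 1.4220e-04

Q₀ = 0.2774; Q > K (proceeds reverse)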